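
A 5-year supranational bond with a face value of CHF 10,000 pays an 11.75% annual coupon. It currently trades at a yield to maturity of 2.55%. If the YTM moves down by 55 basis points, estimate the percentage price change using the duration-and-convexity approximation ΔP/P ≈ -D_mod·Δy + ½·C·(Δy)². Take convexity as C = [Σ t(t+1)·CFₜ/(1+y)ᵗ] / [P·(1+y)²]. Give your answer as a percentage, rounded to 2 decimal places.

+2.30%

With y = 0.0255:
  t   CF        PV=CF/(1+0.0255)^t    t·PV        t(t+1)·PV
  1     1,175.00     1,145.7825     1,145.7825       2,291.5651
  2     1,175.00     1,117.2916     2,234.5832       6,703.7497
  3     1,175.00     1,089.5091     3,268.5274      13,074.1095
  4     1,175.00     1,062.4175     4,249.6699      21,248.3496
  5    11,175.00     9,853.0165    49,265.0823     295,590.4938
  Σ                 14,268.0172    60,163.6454     338,908.2677
P = 14,268.0172; D_Mac = 4.21668 yrs; D_mod = 4.11183 yrs; C = 22.58641.
Duration effect: -4.11183 × (-0.0055) = +0.022615
Convexity effect: 0.5 × 22.58641 × (-0.0055)² = +0.0003416
ΔP/P ≈ +0.022615 + 0.0003416 = +0.022957 = +2.2957%.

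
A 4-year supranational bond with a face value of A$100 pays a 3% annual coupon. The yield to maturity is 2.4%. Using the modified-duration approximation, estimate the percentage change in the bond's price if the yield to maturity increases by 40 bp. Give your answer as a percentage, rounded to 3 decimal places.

Periodic yield y = 0.024. Modified duration first:
  t   CF        PV=CF/(1+0.024)^t    t·PV
  1         3.00         2.9297         2.9297
  2         3.00         2.8610         5.7220
  3         3.00         2.7940         8.3819
  4       103.00        93.6780       374.7118
  Σ                    102.2626       391.7455
P = 102.2626; D_Mac = 3.83078 yrs; D_mod = 3.83078/(1+0.024) = 3.74099 yrs.
ΔP/P ≈ -D_mod · Δy = -3.74099 × (+0.004) = -0.014964 = -1.4964%.

-1.496%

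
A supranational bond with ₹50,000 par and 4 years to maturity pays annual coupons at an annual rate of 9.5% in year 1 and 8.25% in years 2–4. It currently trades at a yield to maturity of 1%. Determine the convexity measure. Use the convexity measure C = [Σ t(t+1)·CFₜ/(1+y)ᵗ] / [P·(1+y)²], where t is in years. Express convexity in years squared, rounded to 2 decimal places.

With y = 0.01:
  t   CF        PV=CF/(1+0.01)^t    t·PV        t(t+1)·PV
  1     4,750.00     4,702.9703     4,702.9703       9,405.9406
  2     4,125.00     4,043.7212     8,087.4424      24,262.3272
  3     4,125.00     4,003.6844    12,011.0531      48,044.2123
  4    54,125.00    52,013.0611   208,052.2446   1,040,261.2229
  Σ                 64,763.4370   232,853.7104   1,121,973.7030
P = 64,763.4370.
Convexity = Σ t(t+1)·PV / [P·(1+y)²] = 1,121,973.7030 / (64,763.4370 × 1.020100) = 16.98283.

16.98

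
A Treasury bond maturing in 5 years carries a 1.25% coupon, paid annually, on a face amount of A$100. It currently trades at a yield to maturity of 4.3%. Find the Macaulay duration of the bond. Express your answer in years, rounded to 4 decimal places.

4.8671 years

Periodic yield y = 0.043. Discount each cash flow and weight by its year:
  t   CF        PV=CF/(1+0.043)^t    t·PV
  1         1.25         1.1985         1.1985
  2         1.25         1.1491         2.2981
  3         1.25         1.1017         3.3051
  4         1.25         1.0563         4.2251
  5       101.25        82.0301       410.1507
  Σ                     86.5356       421.1774
Price P = Σ PV = 86.5356.
Macaulay duration = Σ(t·PV) / P = 421.1774 / 86.5356 = 4.86710 years.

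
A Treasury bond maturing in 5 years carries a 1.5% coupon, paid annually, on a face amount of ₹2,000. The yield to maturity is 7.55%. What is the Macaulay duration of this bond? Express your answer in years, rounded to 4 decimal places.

Periodic yield y = 0.0755. Discount each cash flow and weight by its year:
  t   CF        PV=CF/(1+0.0755)^t    t·PV
  1        30.00        27.8940        27.8940
  2        30.00        25.9358        51.8717
  3        30.00        24.1152        72.3455
  4        30.00        22.4223        89.6891
  5     2,030.00     1,410.7302     7,053.6510
  Σ                  1,511.0975     7,295.4512
Price P = Σ PV = 1,511.0975.
Macaulay duration = Σ(t·PV) / P = 7,295.4512 / 1,511.0975 = 4.82792 years.

4.8279 years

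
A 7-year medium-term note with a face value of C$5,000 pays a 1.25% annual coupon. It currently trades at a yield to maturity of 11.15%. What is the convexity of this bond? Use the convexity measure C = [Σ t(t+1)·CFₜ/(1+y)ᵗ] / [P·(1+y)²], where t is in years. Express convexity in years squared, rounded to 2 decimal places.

42.17

With y = 0.1115:
  t   CF        PV=CF/(1+0.1115)^t    t·PV        t(t+1)·PV
  1        62.50        56.2303        56.2303         112.4606
  2        62.50        50.5896       101.1792         303.5375
  3        62.50        45.5147       136.5441         546.1763
  4        62.50        40.9489       163.7956         818.9778
  5        62.50        36.8411       184.2055       1,105.2332
  6        62.50        33.1454       198.8724       1,392.1066
  7     5,062.50     2,415.4540    16,908.1778     135,265.4227
  Σ                  2,678.7240    17,749.0049     139,543.9148
P = 2,678.7240.
Convexity = Σ t(t+1)·PV / [P·(1+y)²] = 139,543.9148 / (2,678.7240 × 1.235432) = 42.16616.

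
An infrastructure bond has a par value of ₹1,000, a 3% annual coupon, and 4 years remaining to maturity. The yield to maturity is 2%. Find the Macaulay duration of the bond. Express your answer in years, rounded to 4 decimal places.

Periodic yield y = 0.02. Discount each cash flow and weight by its year:
  t   CF        PV=CF/(1+0.02)^t    t·PV
  1        30.00        29.4118        29.4118
  2        30.00        28.8351        57.6701
  3        30.00        28.2697        84.8090
  4     1,030.00       951.5608     3,806.2432
  Σ                  1,038.0773     3,978.1341
Price P = Σ PV = 1,038.0773.
Macaulay duration = Σ(t·PV) / P = 3,978.1341 / 1,038.0773 = 3.83221 years.

3.8322 years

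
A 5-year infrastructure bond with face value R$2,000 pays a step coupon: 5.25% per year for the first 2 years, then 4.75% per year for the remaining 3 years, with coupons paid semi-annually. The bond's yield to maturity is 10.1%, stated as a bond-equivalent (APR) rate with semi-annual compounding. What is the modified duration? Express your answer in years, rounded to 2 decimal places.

Periodic yield y = 0.0505. First find Macaulay duration:
  t   CF        PV=CF/(1+0.0505)^t    t·PV
  1        52.50        49.9762        49.9762
  2        52.50        47.5737        95.1475
  3        52.50        45.2867       135.8602
  4        52.50        43.1097       172.4388
  5        47.50        37.1290       185.6450
  6        47.50        35.3441       212.0648
  7        47.50        33.6451       235.5154
  8        47.50        32.0277       256.2212
  9        47.50        30.4880       274.3921
  10    2,047.50     1,251.0174    12,510.1738
  Σ                  1,605.5976    14,127.4350
P = 1,605.5976; Macaulay duration = 14,127.4350 / 1,605.5976 = 8.79886 half-year periods = 4.39943 years.
Modified duration = D_Mac / (1 + y) = 4.39943 / 1.0505 = 4.18794 years.

4.19 years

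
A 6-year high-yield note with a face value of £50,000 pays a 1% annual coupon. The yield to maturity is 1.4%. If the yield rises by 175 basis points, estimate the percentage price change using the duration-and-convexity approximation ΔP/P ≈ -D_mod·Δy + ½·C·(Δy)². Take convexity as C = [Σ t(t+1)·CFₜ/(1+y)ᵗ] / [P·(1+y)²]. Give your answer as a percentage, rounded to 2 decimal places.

-9.49%

With y = 0.014:
  t   CF        PV=CF/(1+0.014)^t    t·PV        t(t+1)·PV
  1       500.00       493.0966       493.0966         986.1933
  2       500.00       486.2886       972.5772       2,917.7316
  3       500.00       479.5746     1,438.7237       5,754.8948
  4       500.00       472.9532     1,891.8129       9,459.0644
  5       500.00       466.4233     2,332.1165      13,992.6987
  6    50,500.00    46,458.3357   278,750.0144   1,951,250.1009
  Σ                 48,856.6721   285,878.3413   1,984,360.6837
P = 48,856.6721; D_Mac = 5.85137 yrs; D_mod = 5.77058 yrs; C = 39.50216.
Duration effect: -5.77058 × (+0.0175) = -0.100985
Convexity effect: 0.5 × 39.50216 × (0.0175)² = +0.0060488
ΔP/P ≈ -0.100985 + 0.0060488 = -0.094936 = -9.4936%.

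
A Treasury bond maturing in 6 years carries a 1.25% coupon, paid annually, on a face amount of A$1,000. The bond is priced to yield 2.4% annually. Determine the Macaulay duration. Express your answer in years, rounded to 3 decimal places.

Periodic yield y = 0.024. Discount each cash flow and weight by its year:
  t   CF        PV=CF/(1+0.024)^t    t·PV
  1        12.50        12.2070        12.2070
  2        12.50        11.9209        23.8419
  3        12.50        11.6415        34.9246
  4        12.50        11.3687        45.4747
  5        12.50        11.1022        55.5112
  6     1,012.50       878.2038     5,269.2226
  Σ                    936.4442     5,441.1819
Price P = Σ PV = 936.4442.
Macaulay duration = Σ(t·PV) / P = 5,441.1819 / 936.4442 = 5.81047 years.

5.810 years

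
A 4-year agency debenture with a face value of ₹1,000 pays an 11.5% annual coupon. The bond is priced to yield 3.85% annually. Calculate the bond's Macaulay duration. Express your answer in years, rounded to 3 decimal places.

3.493 years

Periodic yield y = 0.0385. Discount each cash flow and weight by its year:
  t   CF        PV=CF/(1+0.0385)^t    t·PV
  1       115.00       110.7366       110.7366
  2       115.00       106.6313       213.2627
  3       115.00       102.6782       308.0347
  4     1,115.00       958.6252     3,834.5010
  Σ                  1,278.6714     4,466.5350
Price P = Σ PV = 1,278.6714.
Macaulay duration = Σ(t·PV) / P = 4,466.5350 / 1,278.6714 = 3.49311 years.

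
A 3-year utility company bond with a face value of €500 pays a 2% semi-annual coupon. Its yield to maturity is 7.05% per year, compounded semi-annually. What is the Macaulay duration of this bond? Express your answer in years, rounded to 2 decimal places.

2.92 years

Periodic yield y = 0.03525. Discount each cash flow and weight by its period:
  t   CF        PV=CF/(1+0.03525)^t    t·PV
  1         5.00         4.8298         4.8298
  2         5.00         4.6653         9.3306
  3         5.00         4.5064        13.5193
  4         5.00         4.3530        17.4120
  5         5.00         4.2048        21.0239
  6       505.00       410.2229     2,461.3376
  Σ                    432.7822     2,527.4533
Price P = Σ PV = 432.7822.
Macaulay duration = Σ(t·PV) / P = 2,527.4533 / 432.7822 = 5.84001 half-year periods.
In years: 5.84001 / 2 = 2.92001 years.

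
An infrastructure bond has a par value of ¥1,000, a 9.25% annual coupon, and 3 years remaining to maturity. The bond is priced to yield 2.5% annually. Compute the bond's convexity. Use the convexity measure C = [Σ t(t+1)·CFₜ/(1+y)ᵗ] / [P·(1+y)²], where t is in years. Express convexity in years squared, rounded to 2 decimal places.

With y = 0.025:
  t   CF        PV=CF/(1+0.025)^t    t·PV        t(t+1)·PV
  1        92.50        90.2439        90.2439         180.4878
  2        92.50        88.0428       176.0857         528.2570
  3     1,092.50     1,014.4949     3,043.4846      12,173.9383
  Σ                  1,192.7816     3,309.8141      12,882.6831
P = 1,192.7816.
Convexity = Σ t(t+1)·PV / [P·(1+y)²] = 12,882.6831 / (1,192.7816 × 1.050625) = 10.28011.

10.28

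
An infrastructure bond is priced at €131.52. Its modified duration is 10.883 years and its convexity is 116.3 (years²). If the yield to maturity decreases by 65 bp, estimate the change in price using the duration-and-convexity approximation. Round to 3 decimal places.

Duration effect: -D_mod·Δy = -10.883 × (-0.0065) = +0.0707395
Convexity effect: ½·C·(Δy)² = 0.5 × 116.3 × (-0.0065)² = +0.0024568375
ΔP/P ≈ +0.0707395 + 0.0024568375 = +0.0731963375
ΔP ≈ 131.52 × (+0.0731963375) = +9.626782308.

+€9.627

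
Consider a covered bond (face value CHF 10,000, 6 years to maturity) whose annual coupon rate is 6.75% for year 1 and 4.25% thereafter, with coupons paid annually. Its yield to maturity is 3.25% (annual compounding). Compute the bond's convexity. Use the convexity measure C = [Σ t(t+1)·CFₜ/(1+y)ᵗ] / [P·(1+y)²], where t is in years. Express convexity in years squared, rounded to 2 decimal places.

With y = 0.0325:
  t   CF        PV=CF/(1+0.0325)^t    t·PV        t(t+1)·PV
  1       675.00       653.7530       653.7530       1,307.5061
  2       425.00       398.6656       797.3313       2,391.9939
  3       425.00       386.1168     1,158.3505       4,633.4021
  4       425.00       373.9630     1,495.8522       7,479.2609
  5       425.00       362.1918     1,810.9591      10,865.7544
  6    10,425.00     8,604.6994    51,628.1962     361,397.3736
  Σ                 10,779.3897    57,544.4423     388,075.2909
P = 10,779.3897.
Convexity = Σ t(t+1)·PV / [P·(1+y)²] = 388,075.2909 / (10,779.3897 × 1.066056) = 33.77083.

33.77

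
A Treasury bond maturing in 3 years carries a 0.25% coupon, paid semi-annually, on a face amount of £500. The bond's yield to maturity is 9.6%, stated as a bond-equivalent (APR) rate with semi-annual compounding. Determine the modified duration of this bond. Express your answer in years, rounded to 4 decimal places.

Periodic yield y = 0.048. First find Macaulay duration:
  t   CF        PV=CF/(1+0.048)^t    t·PV
  1        0.625         0.5964         0.5964
  2        0.625         0.5691         1.1381
  3        0.625         0.5430         1.6290
  4        0.625         0.5181         2.0725
  5        0.625         0.4944         2.4720
  6      500.625       377.8721     2,267.2327
  Σ                    380.5931     2,275.1406
P = 380.5931; Macaulay duration = 2,275.1406 / 380.5931 = 5.97788 half-year periods = 2.98894 years.
Modified duration = D_Mac / (1 + y) = 2.98894 / 1.048 = 2.85204 years.

2.8520 years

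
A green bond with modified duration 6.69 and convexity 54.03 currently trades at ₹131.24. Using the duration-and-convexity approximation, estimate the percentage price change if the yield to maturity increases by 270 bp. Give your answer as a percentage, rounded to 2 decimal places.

-16.09%

Duration effect: -D_mod·Δy = -6.69 × (+0.027) = -0.180630
Convexity effect: ½·C·(Δy)² = 0.5 × 54.03 × (0.027)² = +0.019693935
ΔP/P ≈ -0.180630 + 0.019693935 = -0.160936065
= -16.0936065%.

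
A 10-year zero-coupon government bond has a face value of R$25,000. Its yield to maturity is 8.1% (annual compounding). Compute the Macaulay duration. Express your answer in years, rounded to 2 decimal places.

10.00 years

A zero-coupon bond has a single cash flow at maturity, so its Macaulay duration equals its maturity: 10 years.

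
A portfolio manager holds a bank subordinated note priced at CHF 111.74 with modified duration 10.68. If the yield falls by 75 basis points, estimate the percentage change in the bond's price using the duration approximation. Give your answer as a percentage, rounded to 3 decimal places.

Duration approximation: ΔP/P ≈ -D_mod · Δy = -10.68 × (-0.0075) = +0.080100.
As a percentage: +8.0100%.

+8.010%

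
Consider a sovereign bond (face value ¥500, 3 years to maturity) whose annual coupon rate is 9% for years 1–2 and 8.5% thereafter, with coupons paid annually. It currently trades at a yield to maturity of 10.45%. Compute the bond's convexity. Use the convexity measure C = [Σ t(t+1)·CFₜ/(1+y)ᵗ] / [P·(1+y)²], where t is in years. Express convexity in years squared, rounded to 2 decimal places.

8.76

With y = 0.1045:
  t   CF        PV=CF/(1+0.1045)^t    t·PV        t(t+1)·PV
  1        45.00        40.7424        40.7424          81.4848
  2        45.00        36.8877        73.7753         221.3259
  3       542.50       402.6267     1,207.8801       4,831.5205
  Σ                    480.2568     1,322.3979       5,134.3313
P = 480.2568.
Convexity = Σ t(t+1)·PV / [P·(1+y)²] = 5,134.3313 / (480.2568 × 1.219920) = 8.76353.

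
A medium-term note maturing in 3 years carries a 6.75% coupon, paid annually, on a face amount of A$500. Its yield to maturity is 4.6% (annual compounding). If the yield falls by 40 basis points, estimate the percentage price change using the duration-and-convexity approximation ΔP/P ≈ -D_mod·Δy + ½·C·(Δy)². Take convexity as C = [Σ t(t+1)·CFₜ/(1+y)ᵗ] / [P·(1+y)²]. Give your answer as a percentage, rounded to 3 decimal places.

+1.086%

With y = 0.046:
  t   CF        PV=CF/(1+0.046)^t    t·PV        t(t+1)·PV
  1        33.75        32.2658        32.2658          64.5315
  2        33.75        30.8468        61.6936         185.0809
  3       533.75       466.3831     1,399.1494       5,596.5976
  Σ                    529.4957     1,493.1088       5,846.2101
P = 529.4957; D_Mac = 2.81987 yrs; D_mod = 2.69586 yrs; C = 10.09133.
Duration effect: -2.69586 × (-0.004) = +0.010783
Convexity effect: 0.5 × 10.09133 × (-0.004)² = +0.0000807
ΔP/P ≈ +0.010783 + 0.0000807 = +0.010864 = +1.0864%.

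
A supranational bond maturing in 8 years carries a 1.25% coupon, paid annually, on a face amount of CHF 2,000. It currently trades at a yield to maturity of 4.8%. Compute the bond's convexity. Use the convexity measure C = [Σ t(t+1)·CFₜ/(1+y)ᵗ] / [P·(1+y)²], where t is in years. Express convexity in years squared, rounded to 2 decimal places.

61.27

With y = 0.048:
  t   CF        PV=CF/(1+0.048)^t    t·PV        t(t+1)·PV
  1        25.00        23.8550        23.8550          47.7099
  2        25.00        22.7624        45.5247         136.5742
  3        25.00        21.7198        65.1595         260.6378
  4        25.00        20.7250        82.9001         414.5003
  5        25.00        19.7758        98.8789         593.2734
  6        25.00        18.8700       113.2201         792.5408
  7        25.00        18.0057       126.0402       1,008.3216
  8     2,025.00     1,391.6652    11,133.3216     100,199.8942
  Σ                  1,537.3789    11,688.9000     103,453.4521
P = 1,537.3789.
Convexity = Σ t(t+1)·PV / [P·(1+y)²] = 103,453.4521 / (1,537.3789 × 1.098304) = 61.26910.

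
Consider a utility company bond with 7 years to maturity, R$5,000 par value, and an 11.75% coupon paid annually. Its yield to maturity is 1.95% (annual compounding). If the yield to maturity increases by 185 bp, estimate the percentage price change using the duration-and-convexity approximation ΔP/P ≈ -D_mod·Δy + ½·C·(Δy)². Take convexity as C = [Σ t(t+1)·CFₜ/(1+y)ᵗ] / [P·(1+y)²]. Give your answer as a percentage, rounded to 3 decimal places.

-9.430%

With y = 0.0195:
  t   CF        PV=CF/(1+0.0195)^t    t·PV        t(t+1)·PV
  1       587.50       576.2629       576.2629       1,152.5257
  2       587.50       565.2407     1,130.4814       3,391.4441
  3       587.50       554.4293     1,663.2879       6,653.1517
  4       587.50       543.8247     2,175.2989      10,876.4945
  5       587.50       533.4230     2,667.1149      16,002.6894
  6       587.50       523.2202     3,139.3211      21,975.2478
  7     5,587.50     4,880.9788    34,166.8519     273,334.8153
  Σ                  8,177.3796    45,518.6190     333,386.3685
P = 8,177.3796; D_Mac = 5.56641 yrs; D_mod = 5.45994 yrs; C = 39.22466.
Duration effect: -5.45994 × (+0.0185) = -0.101009
Convexity effect: 0.5 × 39.22466 × (0.0185)² = +0.0067123
ΔP/P ≈ -0.101009 + 0.0067123 = -0.094297 = -9.4297%.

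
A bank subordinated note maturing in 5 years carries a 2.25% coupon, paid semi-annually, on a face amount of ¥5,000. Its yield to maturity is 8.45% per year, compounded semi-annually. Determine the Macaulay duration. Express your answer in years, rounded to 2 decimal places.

Periodic yield y = 0.04225. Discount each cash flow and weight by its period:
  t   CF        PV=CF/(1+0.04225)^t    t·PV
  1        56.25        53.9698        53.9698
  2        56.25        51.7820       103.5640
  3        56.25        49.6829       149.0487
  4        56.25        47.6689       190.6755
  5        56.25        45.7365       228.6825
  6        56.25        43.8825       263.2948
  7        56.25        42.1036       294.7252
  8        56.25        40.3968       323.1746
  9        56.25        38.7593       348.8333
  10    5,056.25     3,342.7931    33,427.9313
  Σ                  3,756.7753    35,383.8997
Price P = Σ PV = 3,756.7753.
Macaulay duration = Σ(t·PV) / P = 35,383.8997 / 3,756.7753 = 9.41869 half-year periods.
In years: 9.41869 / 2 = 4.70934 years.

4.71 years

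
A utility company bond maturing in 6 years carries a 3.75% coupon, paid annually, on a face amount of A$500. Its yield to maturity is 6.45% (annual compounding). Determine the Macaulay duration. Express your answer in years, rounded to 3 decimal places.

Periodic yield y = 0.0645. Discount each cash flow and weight by its year:
  t   CF        PV=CF/(1+0.0645)^t    t·PV
  1        18.75        17.6139        17.6139
  2        18.75        16.5466        33.0933
  3        18.75        15.5441        46.6322
  4        18.75        14.6022        58.4088
  5        18.75        13.7174        68.5872
  6       518.75       356.5202     2,139.1211
  Σ                    434.5444     2,363.4564
Price P = Σ PV = 434.5444.
Macaulay duration = Σ(t·PV) / P = 2,363.4564 / 434.5444 = 5.43893 years.

5.439 years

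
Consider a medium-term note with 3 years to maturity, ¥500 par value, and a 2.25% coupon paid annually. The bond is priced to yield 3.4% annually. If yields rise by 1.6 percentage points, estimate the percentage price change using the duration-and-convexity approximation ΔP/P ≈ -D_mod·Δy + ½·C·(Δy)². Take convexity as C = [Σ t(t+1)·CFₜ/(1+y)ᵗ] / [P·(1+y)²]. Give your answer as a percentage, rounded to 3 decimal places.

With y = 0.034:
  t   CF        PV=CF/(1+0.034)^t    t·PV        t(t+1)·PV
  1        11.25        10.8801        10.8801          21.7602
  2        11.25        10.5223        21.0446          63.1339
  3       511.25       462.4574     1,387.3721       5,549.4884
  Σ                    483.8598     1,419.2968       5,634.3825
P = 483.8598; D_Mac = 2.93328 yrs; D_mod = 2.83683 yrs; C = 10.89145.
Duration effect: -2.83683 × (+0.016) = -0.045389
Convexity effect: 0.5 × 10.89145 × (0.016)² = +0.0013941
ΔP/P ≈ -0.045389 + 0.0013941 = -0.043995 = -4.3995%.

-4.400%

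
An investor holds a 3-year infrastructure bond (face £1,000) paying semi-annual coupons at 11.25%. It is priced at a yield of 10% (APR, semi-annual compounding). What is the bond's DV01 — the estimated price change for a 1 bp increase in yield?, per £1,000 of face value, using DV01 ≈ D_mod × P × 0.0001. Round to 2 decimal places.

Periodic yield y = 0.05.
  t   CF        PV=CF/(1+0.05)^t    t·PV
  1        56.25        53.5714        53.5714
  2        56.25        51.0204       102.0408
  3        56.25        48.5909       145.7726
  4        56.25        46.2770       185.1081
  5        56.25        44.0733       220.3667
  6     1,056.25       788.1900     4,729.1401
  Σ                  1,031.7231     5,435.9997
P = 1,031.7231; D_Mac = 5.26886 half-year periods = 2.63443 yrs; D_mod = 2.50898 yrs.
DV01 ≈ 2.50898 × 1,031.7231 × 0.0001 = 0.258857.

£0.26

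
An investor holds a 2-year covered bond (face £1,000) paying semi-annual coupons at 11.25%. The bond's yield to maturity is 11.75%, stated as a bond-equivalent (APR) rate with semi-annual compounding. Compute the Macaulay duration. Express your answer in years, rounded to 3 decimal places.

Periodic yield y = 0.05875. Discount each cash flow and weight by its period:
  t   CF        PV=CF/(1+0.05875)^t    t·PV
  1        56.25        53.1287        53.1287
  2        56.25        50.1806       100.3612
  3        56.25        47.3961       142.1882
  4     1,056.25       840.6071     3,362.4282
  Σ                    991.3124     3,658.1062
Price P = Σ PV = 991.3124.
Macaulay duration = Σ(t·PV) / P = 3,658.1062 / 991.3124 = 3.69016 half-year periods.
In years: 3.69016 / 2 = 1.84508 years.

1.845 years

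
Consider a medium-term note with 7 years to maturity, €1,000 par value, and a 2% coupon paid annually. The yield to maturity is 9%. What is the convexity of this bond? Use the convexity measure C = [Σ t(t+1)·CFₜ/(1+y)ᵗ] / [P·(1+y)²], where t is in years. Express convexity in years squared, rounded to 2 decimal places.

With y = 0.09:
  t   CF        PV=CF/(1+0.09)^t    t·PV        t(t+1)·PV
  1        20.00        18.3486        18.3486          36.6972
  2        20.00        16.8336        33.6672         101.0016
  3        20.00        15.4437        46.3310         185.3240
  4        20.00        14.1685        56.6740         283.3701
  5        20.00        12.9986        64.9931         389.9588
  6        20.00        11.9253        71.5521         500.8646
  7     1,020.00       557.9749     3,905.8245      31,246.5961
  Σ                    647.6933     4,197.3906      32,743.8124
P = 647.6933.
Convexity = Σ t(t+1)·PV / [P·(1+y)²] = 32,743.8124 / (647.6933 × 1.188100) = 42.55071.

42.55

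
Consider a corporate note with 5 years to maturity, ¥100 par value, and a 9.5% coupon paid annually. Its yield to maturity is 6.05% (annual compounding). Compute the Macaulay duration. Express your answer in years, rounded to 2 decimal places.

4.26 years

Periodic yield y = 0.0605. Discount each cash flow and weight by its year:
  t   CF        PV=CF/(1+0.0605)^t    t·PV
  1         9.50         8.9580         8.9580
  2         9.50         8.4470        16.8940
  3         9.50         7.9651        23.8953
  4         9.50         7.5107        30.0428
  5       109.50        81.6321       408.1603
  Σ                    114.5129       487.9505
Price P = Σ PV = 114.5129.
Macaulay duration = Σ(t·PV) / P = 487.9505 / 114.5129 = 4.26110 years.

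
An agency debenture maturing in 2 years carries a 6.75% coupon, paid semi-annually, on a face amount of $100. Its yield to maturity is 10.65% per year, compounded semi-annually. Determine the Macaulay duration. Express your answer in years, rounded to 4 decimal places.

Periodic yield y = 0.05325. Discount each cash flow and weight by its period:
  t   CF        PV=CF/(1+0.05325)^t    t·PV
  1        3.375         3.2044         3.2044
  2        3.375         3.0424         6.0847
  3        3.375         2.8885         8.6656
  4      103.375        84.0020       336.0080
  Σ                     93.1373       353.9627
Price P = Σ PV = 93.1373.
Macaulay duration = Σ(t·PV) / P = 353.9627 / 93.1373 = 3.80044 half-year periods.
In years: 3.80044 / 2 = 1.90022 years.

1.9002 years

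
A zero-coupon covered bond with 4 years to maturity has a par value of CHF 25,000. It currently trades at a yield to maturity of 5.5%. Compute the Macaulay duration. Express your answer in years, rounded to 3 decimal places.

A zero-coupon bond has a single cash flow at maturity, so its Macaulay duration equals its maturity: 4 years.

4.000 years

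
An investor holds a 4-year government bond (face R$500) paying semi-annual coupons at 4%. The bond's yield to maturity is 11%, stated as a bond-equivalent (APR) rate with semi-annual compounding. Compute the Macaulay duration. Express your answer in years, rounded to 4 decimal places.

3.6923 years

Periodic yield y = 0.055. Discount each cash flow and weight by its period:
  t   CF        PV=CF/(1+0.055)^t    t·PV
  1        10.00         9.4787         9.4787
  2        10.00         8.9845        17.9690
  3        10.00         8.5161        25.5484
  4        10.00         8.0722        32.2887
  5        10.00         7.6513        38.2567
  6        10.00         7.2525        43.5147
  7        10.00         6.8744        48.1206
  8       510.00       332.3154     2,658.5234
  Σ                    389.1451     2,873.7002
Price P = Σ PV = 389.1451.
Macaulay duration = Σ(t·PV) / P = 2,873.7002 / 389.1451 = 7.38465 half-year periods.
In years: 7.38465 / 2 = 3.69232 years.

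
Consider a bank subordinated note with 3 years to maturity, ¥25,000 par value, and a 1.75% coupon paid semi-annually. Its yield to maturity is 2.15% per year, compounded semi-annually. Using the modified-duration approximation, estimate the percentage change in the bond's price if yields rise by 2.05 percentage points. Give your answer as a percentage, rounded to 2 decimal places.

Periodic yield y = 0.01075. Modified duration first:
  t   CF        PV=CF/(1+0.01075)^t    t·PV
  1       218.75       216.4234       216.4234
  2       218.75       214.1216       428.2433
  3       218.75       211.8443       635.5329
  4       218.75       209.5912       838.3648
  5       218.75       207.3621     1,036.8103
  6    25,218.75    23,651.6289   141,909.7735
  Σ                 24,710.9716   145,065.1483
P = 24,710.9716; D_Mac = 5.87048 half-year periods = 2.93524 yrs; D_mod = 2.93524/(1+0.01075) = 2.90402 yrs.
ΔP/P ≈ -D_mod · Δy = -2.90402 × (+0.0205) = -0.059532 = -5.9532%.

-5.95%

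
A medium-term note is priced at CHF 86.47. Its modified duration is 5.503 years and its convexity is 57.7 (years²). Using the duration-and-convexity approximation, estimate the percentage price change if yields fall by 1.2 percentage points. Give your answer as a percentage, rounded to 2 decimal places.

Duration effect: -D_mod·Δy = -5.503 × (-0.012) = +0.066036
Convexity effect: ½·C·(Δy)² = 0.5 × 57.7 × (-0.012)² = +0.0041544
ΔP/P ≈ +0.066036 + 0.0041544 = +0.0701904
= +7.01904%.

+7.02%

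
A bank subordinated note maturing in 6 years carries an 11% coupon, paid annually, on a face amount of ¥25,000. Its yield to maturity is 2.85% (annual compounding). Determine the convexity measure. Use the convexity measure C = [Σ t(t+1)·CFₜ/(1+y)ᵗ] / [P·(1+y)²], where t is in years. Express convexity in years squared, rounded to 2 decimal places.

30.30

With y = 0.0285:
  t   CF        PV=CF/(1+0.0285)^t    t·PV        t(t+1)·PV
  1     2,750.00     2,673.7968     2,673.7968       5,347.5936
  2     2,750.00     2,599.7052     5,199.4104      15,598.2312
  3     2,750.00     2,527.6667     7,583.0001      30,332.0003
  4     2,750.00     2,457.6244     9,830.4976      49,152.4879
  5     2,750.00     2,389.5230    11,947.6150      71,685.6898
  6    27,750.00    23,444.2968   140,665.7809     984,660.4666
  Σ                 36,092.6129   177,900.1008   1,156,776.4694
P = 36,092.6129.
Convexity = Σ t(t+1)·PV / [P·(1+y)²] = 1,156,776.4694 / (36,092.6129 × 1.057812) = 30.29860.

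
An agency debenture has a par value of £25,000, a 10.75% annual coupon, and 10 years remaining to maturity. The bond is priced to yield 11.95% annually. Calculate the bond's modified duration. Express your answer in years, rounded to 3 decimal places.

5.776 years

Periodic yield y = 0.1195. First find Macaulay duration:
  t   CF        PV=CF/(1+0.1195)^t    t·PV
  1     2,687.50     2,400.6253     2,400.6253
  2     2,687.50     2,144.3727     4,288.7455
  3     2,687.50     1,915.4736     5,746.4209
  4     2,687.50     1,711.0082     6,844.0326
  5     2,687.50     1,528.3682     7,641.8408
  6     2,687.50     1,365.2239     8,191.3435
  7     2,687.50     1,219.4943     8,536.4604
  8     2,687.50     1,089.3205     8,714.5643
  9     2,687.50       973.0420     8,757.3781
  10   27,687.50     8,954.5294    89,545.2935
  Σ                 23,301.4581   150,666.7048
P = 23,301.4581; Macaulay duration = 150,666.7048 / 23,301.4581 = 6.46598 years.
Modified duration = D_Mac / (1 + y) = 6.46598 / 1.1195 = 5.77577 years.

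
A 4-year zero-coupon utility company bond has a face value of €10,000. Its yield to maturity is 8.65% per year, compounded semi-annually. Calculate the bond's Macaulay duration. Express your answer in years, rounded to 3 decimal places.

A zero-coupon bond has a single cash flow at maturity, so its Macaulay duration equals its maturity: 4 years.
(Equivalently: 8 semi-annual periods ÷ 2 = 4 years.)

4.000 years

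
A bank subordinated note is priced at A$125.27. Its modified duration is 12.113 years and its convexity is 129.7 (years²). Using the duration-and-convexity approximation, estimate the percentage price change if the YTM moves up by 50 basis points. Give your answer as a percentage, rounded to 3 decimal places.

Duration effect: -D_mod·Δy = -12.113 × (+0.005) = -0.060565
Convexity effect: ½·C·(Δy)² = 0.5 × 129.7 × (0.005)² = +0.00162125
ΔP/P ≈ -0.060565 + 0.00162125 = -0.05894375
= -5.894375%.

-5.894%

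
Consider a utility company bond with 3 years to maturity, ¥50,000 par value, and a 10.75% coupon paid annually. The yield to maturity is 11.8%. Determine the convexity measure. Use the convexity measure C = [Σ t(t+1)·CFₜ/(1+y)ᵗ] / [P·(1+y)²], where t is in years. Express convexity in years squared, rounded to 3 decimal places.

With y = 0.118:
  t   CF        PV=CF/(1+0.118)^t    t·PV        t(t+1)·PV
  1     5,375.00     4,807.6923     4,807.6923       9,615.3846
  2     5,375.00     4,300.2615     8,600.5229      25,801.5687
  3    55,375.00    39,626.7385   118,880.2154     475,520.8616
  Σ                 48,734.6922   132,288.4306     510,937.8149
P = 48,734.6922.
Convexity = Σ t(t+1)·PV / [P·(1+y)²] = 510,937.8149 / (48,734.6922 × 1.249924) = 8.38776.

8.388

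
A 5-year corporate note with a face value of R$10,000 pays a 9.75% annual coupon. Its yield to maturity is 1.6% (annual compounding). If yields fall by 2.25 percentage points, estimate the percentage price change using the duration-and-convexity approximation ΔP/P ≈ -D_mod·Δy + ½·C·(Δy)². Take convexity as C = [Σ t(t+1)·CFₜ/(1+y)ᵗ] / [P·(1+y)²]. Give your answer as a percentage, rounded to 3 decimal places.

With y = 0.016:
  t   CF        PV=CF/(1+0.016)^t    t·PV        t(t+1)·PV
  1       975.00       959.6457       959.6457       1,919.2913
  2       975.00       944.5331     1,889.0663       5,667.1988
  3       975.00       929.6586     2,788.9758      11,155.9032
  4       975.00       915.0183     3,660.0732      18,300.3662
  5    10,975.00    10,137.6196    50,688.0978     304,128.5868
  Σ                 13,886.4753    59,985.8588     341,171.3464
P = 13,886.4753; D_Mac = 4.31973 yrs; D_mod = 4.25171 yrs; C = 23.80089.
Duration effect: -4.25171 × (-0.0225) = +0.095663
Convexity effect: 0.5 × 23.80089 × (-0.0225)² = +0.0060246
ΔP/P ≈ +0.095663 + 0.0060246 = +0.101688 = +10.1688%.

+10.169%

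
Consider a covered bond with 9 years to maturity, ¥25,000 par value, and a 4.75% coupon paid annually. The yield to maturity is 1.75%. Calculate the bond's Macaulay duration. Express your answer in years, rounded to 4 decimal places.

7.7059 years

Periodic yield y = 0.0175. Discount each cash flow and weight by its year:
  t   CF        PV=CF/(1+0.0175)^t    t·PV
  1     1,187.50     1,167.0762     1,167.0762
  2     1,187.50     1,147.0036     2,294.0072
  3     1,187.50     1,127.2763     3,381.8288
  4     1,187.50     1,107.8882     4,431.5529
  5     1,187.50     1,088.8336     5,444.1682
  6     1,187.50     1,070.1068     6,420.6406
  7     1,187.50     1,051.7020     7,361.9139
  8     1,187.50     1,033.6137     8,268.9099
  9    26,187.50    22,401.8703   201,616.8331
  Σ                 31,195.3707   240,386.9308
Price P = Σ PV = 31,195.3707.
Macaulay duration = Σ(t·PV) / P = 240,386.9308 / 31,195.3707 = 7.70585 years.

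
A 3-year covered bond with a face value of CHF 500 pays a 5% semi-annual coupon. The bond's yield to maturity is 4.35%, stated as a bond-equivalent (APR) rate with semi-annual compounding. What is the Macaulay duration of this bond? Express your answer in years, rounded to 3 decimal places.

Periodic yield y = 0.02175. Discount each cash flow and weight by its period:
  t   CF        PV=CF/(1+0.02175)^t    t·PV
  1        12.50        12.2339        12.2339
  2        12.50        11.9735        23.9470
  3        12.50        11.7186        35.1558
  4        12.50        11.4692        45.8766
  5        12.50        11.2250        56.1251
  6       512.50       450.4286     2,702.5718
  Σ                    509.0488     2,875.9102
Price P = Σ PV = 509.0488.
Macaulay duration = Σ(t·PV) / P = 2,875.9102 / 509.0488 = 5.64958 half-year periods.
In years: 5.64958 / 2 = 2.82479 years.

2.825 years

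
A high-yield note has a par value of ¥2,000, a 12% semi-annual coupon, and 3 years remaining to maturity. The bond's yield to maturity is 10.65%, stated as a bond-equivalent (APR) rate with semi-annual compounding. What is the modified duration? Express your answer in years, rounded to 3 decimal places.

Periodic yield y = 0.05325. First find Macaulay duration:
  t   CF        PV=CF/(1+0.05325)^t    t·PV
  1       120.00       113.9331       113.9331
  2       120.00       108.1729       216.3457
  3       120.00       102.7039       308.1116
  4       120.00        97.5114       390.0456
  5       120.00        92.5814       462.9072
  6     2,120.00     1,552.9127     9,317.4765
  Σ                  2,067.8154    10,808.8196
P = 2,067.8154; Macaulay duration = 10,808.8196 / 2,067.8154 = 5.22717 half-year periods = 2.61358 years.
Modified duration = D_Mac / (1 + y) = 2.61358 / 1.05325 = 2.48145 years.

2.481 years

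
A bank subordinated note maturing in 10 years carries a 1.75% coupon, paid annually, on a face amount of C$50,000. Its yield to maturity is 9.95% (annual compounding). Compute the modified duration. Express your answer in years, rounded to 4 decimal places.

Periodic yield y = 0.0995. First find Macaulay duration:
  t   CF        PV=CF/(1+0.0995)^t    t·PV
  1       875.00       795.8163       795.8163
  2       875.00       723.7983     1,447.5967
  3       875.00       658.2977     1,974.8932
  4       875.00       598.7246     2,394.8985
  5       875.00       544.5426     2,722.7131
  6       875.00       495.2639     2,971.5832
  7       875.00       450.4446     3,153.1124
  8       875.00       409.6813     3,277.4507
  9       875.00       372.6069     3,353.4625
  10   50,875.00    19,703.8950   197,038.9503
  Σ                 24,753.0714   219,130.4770
P = 24,753.0714; Macaulay duration = 219,130.4770 / 24,753.0714 = 8.85266 years.
Modified duration = D_Mac / (1 + y) = 8.85266 / 1.0995 = 8.05153 years.

8.0515 years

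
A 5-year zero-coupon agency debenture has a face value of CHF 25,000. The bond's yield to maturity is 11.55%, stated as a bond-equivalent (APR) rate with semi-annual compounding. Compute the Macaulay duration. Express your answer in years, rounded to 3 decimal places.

A zero-coupon bond has a single cash flow at maturity, so its Macaulay duration equals its maturity: 5 years.
(Equivalently: 10 semi-annual periods ÷ 2 = 5 years.)

5.000 years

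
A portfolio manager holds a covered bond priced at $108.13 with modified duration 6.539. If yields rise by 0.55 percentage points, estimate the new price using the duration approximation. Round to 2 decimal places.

Duration approximation: ΔP/P ≈ -D_mod · Δy = -6.539 × (+0.0055) = -0.0359645.
New price ≈ 108.13 × (1 - 0.0359645) = 104.241158615.

$104.24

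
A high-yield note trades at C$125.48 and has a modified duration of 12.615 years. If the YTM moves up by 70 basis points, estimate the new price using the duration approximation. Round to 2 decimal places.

Duration approximation: ΔP/P ≈ -D_mod · Δy = -12.615 × (+0.007) = -0.088305.
New price ≈ 125.48 × (1 - 0.088305) = 114.3994886.

C$114.40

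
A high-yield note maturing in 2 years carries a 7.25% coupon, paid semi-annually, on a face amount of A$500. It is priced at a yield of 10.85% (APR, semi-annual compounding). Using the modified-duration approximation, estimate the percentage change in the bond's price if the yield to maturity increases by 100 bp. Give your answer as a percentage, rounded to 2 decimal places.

Periodic yield y = 0.05425. Modified duration first:
  t   CF        PV=CF/(1+0.05425)^t    t·PV
  1       18.125        17.1923        17.1923
  2       18.125        16.3076        32.6153
  3       18.125        15.4685        46.4054
  4      518.125       419.4306     1,677.7224
  Σ                    468.3990     1,773.9354
P = 468.3990; D_Mac = 3.78723 half-year periods = 1.89362 yrs; D_mod = 1.89362/(1+0.05425) = 1.79617 yrs.
ΔP/P ≈ -D_mod · Δy = -1.79617 × (+0.01) = -0.017962 = -1.7962%.

-1.80%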